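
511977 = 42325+469652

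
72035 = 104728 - 32693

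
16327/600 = 27 + 127/600=27.21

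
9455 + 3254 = 12709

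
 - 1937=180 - 2117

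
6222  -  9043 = -2821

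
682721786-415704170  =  267017616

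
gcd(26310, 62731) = 1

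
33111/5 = 33111/5   =  6622.20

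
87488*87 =7611456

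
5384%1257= 356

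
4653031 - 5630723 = - 977692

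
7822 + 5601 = 13423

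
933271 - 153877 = 779394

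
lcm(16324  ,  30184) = 1599752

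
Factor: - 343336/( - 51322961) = 2^3*7^1*5981^( - 1)*6131^1*8581^(  -  1)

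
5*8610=43050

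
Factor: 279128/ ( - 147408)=-2^( - 1 )*3^( - 1)*23^1*41^1*83^( - 1 ) = - 943/498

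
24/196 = 6/49 = 0.12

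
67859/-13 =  - 67859/13=- 5219.92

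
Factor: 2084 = 2^2*521^1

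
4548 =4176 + 372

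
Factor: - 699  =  -3^1*233^1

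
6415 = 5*1283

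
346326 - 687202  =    -  340876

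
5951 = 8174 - 2223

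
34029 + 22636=56665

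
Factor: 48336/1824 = 2^( - 1)*53^1 = 53/2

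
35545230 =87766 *405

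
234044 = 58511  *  4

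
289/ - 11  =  -27  +  8/11  =  - 26.27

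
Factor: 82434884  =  2^2*7^1*2944103^1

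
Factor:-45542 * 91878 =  - 4184307876 = -2^2*3^1*7^1*3253^1*15313^1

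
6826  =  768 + 6058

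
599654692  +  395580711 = 995235403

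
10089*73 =736497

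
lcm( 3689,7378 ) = 7378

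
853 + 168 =1021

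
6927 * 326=2258202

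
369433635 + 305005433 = 674439068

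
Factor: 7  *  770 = 2^1*5^1*7^2*11^1 = 5390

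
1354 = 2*677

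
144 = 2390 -2246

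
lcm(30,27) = 270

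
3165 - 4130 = -965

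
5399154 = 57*94722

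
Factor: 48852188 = 2^2 *7^1*11^1*158611^1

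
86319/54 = 3197/2 = 1598.50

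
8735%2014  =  679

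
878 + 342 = 1220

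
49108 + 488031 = 537139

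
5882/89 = 5882/89  =  66.09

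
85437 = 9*9493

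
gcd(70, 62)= 2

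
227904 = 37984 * 6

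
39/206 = 39/206= 0.19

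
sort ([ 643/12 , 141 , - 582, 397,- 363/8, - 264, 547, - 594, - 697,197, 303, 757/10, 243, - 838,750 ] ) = [ -838, - 697, - 594, - 582,- 264, - 363/8, 643/12,757/10, 141, 197, 243,303, 397,  547,750 ] 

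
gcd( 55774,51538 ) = 706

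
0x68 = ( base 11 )95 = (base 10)104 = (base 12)88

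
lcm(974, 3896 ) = 3896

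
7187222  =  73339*98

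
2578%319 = 26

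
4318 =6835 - 2517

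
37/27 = 37/27 =1.37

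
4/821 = 4/821 = 0.00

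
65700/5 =13140 = 13140.00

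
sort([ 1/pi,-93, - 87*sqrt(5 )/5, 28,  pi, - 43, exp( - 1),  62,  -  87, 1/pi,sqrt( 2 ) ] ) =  [ - 93,- 87,-43,-87*sqrt (5 ) /5,1/pi , 1/pi,exp(-1 ), sqrt(2), pi,28,62]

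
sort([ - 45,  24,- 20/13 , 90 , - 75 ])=[ - 75, - 45, - 20/13, 24,90]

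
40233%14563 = 11107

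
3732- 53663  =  -49931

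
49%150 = 49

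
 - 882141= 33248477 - 34130618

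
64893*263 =17066859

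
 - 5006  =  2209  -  7215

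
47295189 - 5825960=41469229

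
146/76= 1 + 35/38 = 1.92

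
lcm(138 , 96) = 2208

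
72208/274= 36104/137 = 263.53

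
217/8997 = 217/8997 =0.02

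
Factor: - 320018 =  - 2^1*160009^1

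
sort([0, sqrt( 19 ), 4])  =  [0, 4 , sqrt(19 )]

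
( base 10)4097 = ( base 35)3C2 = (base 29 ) 4P8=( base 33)3p5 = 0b1000000000001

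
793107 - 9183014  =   - 8389907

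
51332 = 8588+42744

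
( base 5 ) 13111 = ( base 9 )1365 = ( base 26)1dh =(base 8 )2007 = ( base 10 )1031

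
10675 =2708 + 7967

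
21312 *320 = 6819840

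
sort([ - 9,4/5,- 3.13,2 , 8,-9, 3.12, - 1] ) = [-9, - 9 , - 3.13 , - 1 , 4/5, 2, 3.12, 8 ] 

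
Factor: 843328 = 2^6*13177^1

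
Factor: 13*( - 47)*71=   -  13^1*47^1* 71^1 = -43381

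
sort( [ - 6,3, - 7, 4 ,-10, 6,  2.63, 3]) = [  -  10 , - 7, - 6, 2.63, 3, 3, 4,6 ]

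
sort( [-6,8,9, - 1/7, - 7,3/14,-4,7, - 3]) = [-7,-6 , - 4,-3 , - 1/7, 3/14 , 7,8, 9]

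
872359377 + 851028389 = 1723387766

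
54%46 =8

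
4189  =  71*59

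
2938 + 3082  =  6020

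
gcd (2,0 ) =2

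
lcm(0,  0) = 0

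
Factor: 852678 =2^1*3^2*127^1*373^1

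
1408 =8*176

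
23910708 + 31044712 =54955420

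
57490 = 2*28745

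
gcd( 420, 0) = 420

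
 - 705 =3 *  ( - 235) 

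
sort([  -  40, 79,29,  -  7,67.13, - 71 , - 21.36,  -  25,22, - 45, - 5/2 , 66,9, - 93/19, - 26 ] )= [ - 71, - 45, - 40, - 26 , - 25, - 21.36,-7, - 93/19,- 5/2, 9,22,  29,66, 67.13,79]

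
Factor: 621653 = 193^1 * 3221^1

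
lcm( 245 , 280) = 1960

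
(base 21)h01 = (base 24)d0a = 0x1D4A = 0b1110101001010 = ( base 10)7498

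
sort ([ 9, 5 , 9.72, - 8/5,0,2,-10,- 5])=[ - 10,-5,-8/5, 0, 2, 5,9,9.72 ] 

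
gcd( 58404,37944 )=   372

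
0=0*116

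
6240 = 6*1040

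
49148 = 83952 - 34804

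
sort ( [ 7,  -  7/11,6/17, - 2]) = [ - 2, - 7/11,6/17,7]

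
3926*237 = 930462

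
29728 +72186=101914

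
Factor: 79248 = 2^4*3^1 * 13^1 * 127^1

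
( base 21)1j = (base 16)28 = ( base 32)18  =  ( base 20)20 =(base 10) 40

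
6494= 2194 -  - 4300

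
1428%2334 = 1428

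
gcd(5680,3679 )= 1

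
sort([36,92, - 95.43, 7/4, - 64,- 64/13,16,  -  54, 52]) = [ - 95.43, - 64, -54,  -  64/13 , 7/4, 16, 36,  52, 92 ]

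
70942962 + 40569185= 111512147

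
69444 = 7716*9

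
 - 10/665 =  - 2/133 = - 0.02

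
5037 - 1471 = 3566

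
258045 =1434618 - 1176573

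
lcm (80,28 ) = 560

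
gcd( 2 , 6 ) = 2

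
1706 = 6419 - 4713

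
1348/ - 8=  - 169 + 1/2=-168.50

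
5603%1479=1166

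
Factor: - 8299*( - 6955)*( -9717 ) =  - 3^1 * 5^1  *13^1*41^1 * 43^1*79^1*107^1*193^1 = - 560860818765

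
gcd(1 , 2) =1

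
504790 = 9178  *55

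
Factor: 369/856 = 2^( - 3)*3^2*41^1*107^( - 1 )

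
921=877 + 44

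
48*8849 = 424752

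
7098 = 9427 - 2329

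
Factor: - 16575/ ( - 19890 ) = 2^( - 1 ) * 3^( -1)*5^1  =  5/6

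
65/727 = 65/727=0.09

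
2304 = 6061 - 3757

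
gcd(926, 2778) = 926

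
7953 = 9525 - 1572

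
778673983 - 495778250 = 282895733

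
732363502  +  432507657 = 1164871159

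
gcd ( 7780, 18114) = 2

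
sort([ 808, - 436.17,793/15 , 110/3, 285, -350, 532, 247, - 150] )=[ - 436.17, - 350, - 150,110/3, 793/15, 247, 285,532,808 ] 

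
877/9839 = 877/9839 =0.09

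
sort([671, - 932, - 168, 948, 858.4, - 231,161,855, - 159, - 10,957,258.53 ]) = [-932, - 231,- 168, - 159, - 10, 161,  258.53, 671, 855, 858.4, 948,  957]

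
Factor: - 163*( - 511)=83293=7^1*73^1*163^1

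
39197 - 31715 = 7482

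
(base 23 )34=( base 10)73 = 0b1001001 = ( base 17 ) 45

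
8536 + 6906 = 15442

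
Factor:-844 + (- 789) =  - 23^1*71^1 =- 1633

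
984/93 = 328/31 =10.58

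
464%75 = 14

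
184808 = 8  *23101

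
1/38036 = 1/38036=0.00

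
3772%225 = 172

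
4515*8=36120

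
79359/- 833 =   -  11337/119 = -95.27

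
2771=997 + 1774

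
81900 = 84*975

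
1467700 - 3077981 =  - 1610281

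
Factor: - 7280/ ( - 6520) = 2^1 * 7^1*13^1*163^( - 1 ) = 182/163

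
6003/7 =857+4/7=857.57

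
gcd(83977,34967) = 1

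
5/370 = 1/74 = 0.01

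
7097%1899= 1400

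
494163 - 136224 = 357939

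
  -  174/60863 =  - 174/60863  =  - 0.00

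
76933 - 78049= - 1116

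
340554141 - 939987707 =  - 599433566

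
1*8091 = 8091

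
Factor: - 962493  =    -  3^1*7^1*45833^1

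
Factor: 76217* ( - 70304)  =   - 5358359968  =  -2^5*13^3 * 199^1 * 383^1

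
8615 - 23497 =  - 14882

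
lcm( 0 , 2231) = 0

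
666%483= 183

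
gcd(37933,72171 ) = 1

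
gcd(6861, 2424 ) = 3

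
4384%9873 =4384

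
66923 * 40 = 2676920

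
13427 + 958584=972011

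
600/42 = 100/7 = 14.29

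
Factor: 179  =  179^1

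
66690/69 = 966 + 12/23 = 966.52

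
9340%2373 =2221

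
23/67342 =23/67342= 0.00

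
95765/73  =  95765/73= 1311.85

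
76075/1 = 76075  =  76075.00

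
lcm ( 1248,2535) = 81120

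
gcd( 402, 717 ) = 3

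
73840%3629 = 1260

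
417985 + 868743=1286728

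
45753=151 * 303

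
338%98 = 44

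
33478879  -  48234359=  - 14755480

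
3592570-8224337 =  - 4631767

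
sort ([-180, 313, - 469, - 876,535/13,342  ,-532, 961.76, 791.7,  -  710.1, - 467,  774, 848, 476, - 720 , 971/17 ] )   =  [ - 876, - 720 , - 710.1, - 532, - 469,-467 ,-180,535/13,971/17,313,342, 476,  774,791.7, 848, 961.76 ]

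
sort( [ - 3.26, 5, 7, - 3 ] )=[ - 3.26,-3, 5, 7]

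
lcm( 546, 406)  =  15834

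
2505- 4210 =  - 1705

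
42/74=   21/37  =  0.57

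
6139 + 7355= 13494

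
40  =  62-22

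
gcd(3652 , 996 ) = 332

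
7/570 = 7/570 = 0.01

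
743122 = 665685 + 77437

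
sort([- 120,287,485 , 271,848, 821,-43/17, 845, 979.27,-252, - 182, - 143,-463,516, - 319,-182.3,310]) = [  -  463, - 319, - 252 ,  -  182.3,-182,- 143, - 120, - 43/17, 271,287,310,485, 516,821, 845, 848, 979.27]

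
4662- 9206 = -4544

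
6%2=0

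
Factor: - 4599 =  - 3^2 * 7^1*73^1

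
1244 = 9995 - 8751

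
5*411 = 2055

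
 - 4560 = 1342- 5902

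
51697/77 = 671 + 30/77 = 671.39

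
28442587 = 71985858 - 43543271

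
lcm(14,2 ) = 14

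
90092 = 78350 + 11742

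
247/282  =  247/282 = 0.88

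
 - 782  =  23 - 805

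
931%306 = 13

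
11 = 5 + 6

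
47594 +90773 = 138367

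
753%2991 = 753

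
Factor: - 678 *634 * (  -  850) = 365374200 = 2^3*3^1*5^2*17^1*113^1*317^1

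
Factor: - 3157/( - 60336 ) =2^(-4 )*3^( - 2 )*7^1*11^1*41^1*419^ ( - 1 ) 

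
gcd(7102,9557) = 1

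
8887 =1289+7598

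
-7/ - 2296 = 1/328 = 0.00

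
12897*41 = 528777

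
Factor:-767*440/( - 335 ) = 2^3 *11^1*13^1 * 59^1*67^( - 1 )= 67496/67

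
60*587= 35220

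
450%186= 78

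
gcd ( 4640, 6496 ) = 928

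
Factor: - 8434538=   -  2^1 * 7^1*97^1*6211^1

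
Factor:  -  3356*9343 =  - 31355108= -2^2*839^1*9343^1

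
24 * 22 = 528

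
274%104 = 66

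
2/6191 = 2/6191 = 0.00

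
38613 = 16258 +22355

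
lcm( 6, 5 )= 30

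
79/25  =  79/25 = 3.16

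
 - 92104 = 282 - 92386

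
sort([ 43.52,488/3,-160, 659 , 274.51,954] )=[  -  160,  43.52, 488/3,274.51 , 659,954]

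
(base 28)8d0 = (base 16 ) 19ec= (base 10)6636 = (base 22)dfe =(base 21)F10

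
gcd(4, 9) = 1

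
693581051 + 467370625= 1160951676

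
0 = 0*801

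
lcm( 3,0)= 0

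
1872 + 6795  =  8667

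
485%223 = 39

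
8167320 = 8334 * 980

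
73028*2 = 146056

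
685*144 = 98640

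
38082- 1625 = 36457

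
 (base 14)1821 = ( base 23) 84H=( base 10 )4341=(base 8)10365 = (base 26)6AP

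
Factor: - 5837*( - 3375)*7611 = 3^4*5^3 * 13^1*43^1*59^1*449^1 = 149935748625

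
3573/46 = 3573/46= 77.67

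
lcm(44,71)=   3124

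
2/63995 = 2/63995 = 0.00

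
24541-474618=-450077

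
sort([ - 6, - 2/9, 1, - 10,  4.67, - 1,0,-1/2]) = [-10, - 6, - 1,-1/2, - 2/9, 0,1,4.67]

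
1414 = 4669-3255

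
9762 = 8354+1408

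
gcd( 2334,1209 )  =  3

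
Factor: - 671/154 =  - 61/14 = - 2^(  -  1)*7^( - 1)*61^1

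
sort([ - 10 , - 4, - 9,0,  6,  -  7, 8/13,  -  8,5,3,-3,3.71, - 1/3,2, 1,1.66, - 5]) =[  -  10,  -  9, - 8,  -  7,-5,  -  4,- 3,-1/3,0,8/13,1,1.66,2,3,3.71, 5,6] 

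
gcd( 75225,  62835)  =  885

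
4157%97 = 83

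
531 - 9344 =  - 8813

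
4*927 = 3708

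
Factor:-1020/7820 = -3^1*23^( - 1) = -3/23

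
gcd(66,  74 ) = 2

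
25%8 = 1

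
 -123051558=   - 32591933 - 90459625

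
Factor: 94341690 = 2^1*3^2*5^1*47^1*22303^1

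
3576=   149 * 24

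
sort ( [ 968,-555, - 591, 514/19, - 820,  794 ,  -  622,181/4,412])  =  [-820,  -  622,-591, - 555, 514/19,181/4,412,794,968]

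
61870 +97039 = 158909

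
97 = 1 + 96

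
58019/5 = 58019/5 = 11603.80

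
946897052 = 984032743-37135691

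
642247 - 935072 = - 292825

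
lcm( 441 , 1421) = 12789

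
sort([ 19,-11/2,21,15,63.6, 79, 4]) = [-11/2,4, 15, 19,  21,63.6,79 ]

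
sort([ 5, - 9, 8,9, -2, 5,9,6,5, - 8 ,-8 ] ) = [ -9,-8 ,-8, - 2,5,  5,  5, 6,8, 9, 9 ] 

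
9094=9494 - 400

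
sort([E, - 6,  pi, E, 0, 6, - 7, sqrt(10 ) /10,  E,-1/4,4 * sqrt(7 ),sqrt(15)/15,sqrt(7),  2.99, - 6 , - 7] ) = [ - 7,-7 , - 6, - 6,- 1/4, 0,sqrt (15)/15, sqrt(10 ) /10,sqrt(7 ) , E, E,  E,2.99,pi,6, 4 * sqrt( 7) ] 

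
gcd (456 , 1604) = 4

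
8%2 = 0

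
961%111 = 73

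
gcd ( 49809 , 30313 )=1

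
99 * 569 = 56331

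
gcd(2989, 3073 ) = 7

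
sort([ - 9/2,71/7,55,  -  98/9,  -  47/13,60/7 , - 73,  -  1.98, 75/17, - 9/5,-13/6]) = [ - 73,-98/9, - 9/2,-47/13,-13/6 ,-1.98, - 9/5, 75/17, 60/7,71/7, 55 ] 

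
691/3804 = 691/3804=0.18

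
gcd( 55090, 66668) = 14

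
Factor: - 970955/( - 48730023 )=3^( - 2) *5^1*17^1*47^( - 1)*11423^1 * 115201^ ( - 1)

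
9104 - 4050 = 5054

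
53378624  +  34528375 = 87906999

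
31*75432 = 2338392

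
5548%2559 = 430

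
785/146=5 + 55/146  =  5.38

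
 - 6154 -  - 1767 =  - 4387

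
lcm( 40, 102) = 2040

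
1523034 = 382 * 3987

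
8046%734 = 706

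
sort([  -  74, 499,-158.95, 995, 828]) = [-158.95, - 74, 499,828,995] 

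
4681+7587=12268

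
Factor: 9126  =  2^1 * 3^3*13^2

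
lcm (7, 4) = 28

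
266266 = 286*931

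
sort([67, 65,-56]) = [ - 56,65  ,  67]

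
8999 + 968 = 9967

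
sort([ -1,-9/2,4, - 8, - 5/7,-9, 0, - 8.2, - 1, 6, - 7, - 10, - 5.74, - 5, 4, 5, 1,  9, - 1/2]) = [ - 10,  -  9, - 8.2,-8 , - 7, - 5.74,  -  5, - 9/2, - 1, - 1,-5/7, - 1/2 , 0, 1,4, 4, 5,6, 9] 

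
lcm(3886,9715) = 19430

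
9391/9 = 9391/9 = 1043.44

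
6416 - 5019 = 1397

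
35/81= 35/81 = 0.43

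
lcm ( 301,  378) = 16254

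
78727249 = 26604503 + 52122746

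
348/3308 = 87/827 =0.11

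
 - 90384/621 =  - 146 + 94/207 = - 145.55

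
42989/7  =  6141  +  2/7 = 6141.29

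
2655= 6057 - 3402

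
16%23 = 16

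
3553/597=3553/597 = 5.95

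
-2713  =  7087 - 9800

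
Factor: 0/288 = 0 = 0^1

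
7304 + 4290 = 11594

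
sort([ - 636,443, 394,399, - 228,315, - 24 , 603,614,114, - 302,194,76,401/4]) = [ - 636  , - 302,  -  228, - 24,76, 401/4,114,194,  315, 394,399,443,603,614]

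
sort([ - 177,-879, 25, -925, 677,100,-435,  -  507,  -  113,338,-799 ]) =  [ - 925 , - 879,-799, - 507, - 435, - 177,-113, 25, 100,338,677 ] 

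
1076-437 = 639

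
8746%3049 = 2648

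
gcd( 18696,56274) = 6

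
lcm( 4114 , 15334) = 168674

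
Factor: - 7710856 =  - 2^3*643^1*1499^1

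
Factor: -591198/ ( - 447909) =2^1*7^(- 2 )*11^(  -  1)*277^(-1 )*98533^1=197066/149303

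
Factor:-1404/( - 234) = 6=2^1 * 3^1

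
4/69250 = 2/34625 = 0.00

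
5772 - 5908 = -136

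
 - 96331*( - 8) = 770648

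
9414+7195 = 16609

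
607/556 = 607/556 = 1.09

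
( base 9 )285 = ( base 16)ef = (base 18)d5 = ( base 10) 239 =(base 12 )17B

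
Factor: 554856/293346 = 2^2 * 3^(  -  1)*43^(-1 )*61^1= 244/129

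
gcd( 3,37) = 1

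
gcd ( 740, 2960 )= 740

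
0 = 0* 80885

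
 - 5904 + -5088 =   -  10992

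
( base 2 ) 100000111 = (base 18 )EB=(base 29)92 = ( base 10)263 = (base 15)128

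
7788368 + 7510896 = 15299264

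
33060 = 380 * 87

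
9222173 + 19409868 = 28632041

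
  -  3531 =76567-80098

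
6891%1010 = 831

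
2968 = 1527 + 1441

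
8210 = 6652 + 1558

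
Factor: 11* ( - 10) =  - 2^1*5^1*11^1 = - 110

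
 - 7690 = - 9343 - -1653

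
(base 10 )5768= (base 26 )8dm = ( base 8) 13210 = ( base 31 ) 602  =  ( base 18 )he8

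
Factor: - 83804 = -2^2 * 7^1*41^1*73^1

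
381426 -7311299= - 6929873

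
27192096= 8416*3231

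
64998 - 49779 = 15219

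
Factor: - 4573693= -4573693^1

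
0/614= 0 = 0.00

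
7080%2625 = 1830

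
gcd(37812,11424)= 12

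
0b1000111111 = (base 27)L8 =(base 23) 120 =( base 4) 20333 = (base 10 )575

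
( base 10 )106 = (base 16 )6A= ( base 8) 152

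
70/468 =35/234 = 0.15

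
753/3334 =753/3334=0.23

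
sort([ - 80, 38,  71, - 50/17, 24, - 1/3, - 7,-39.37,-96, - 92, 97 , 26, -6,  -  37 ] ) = [ - 96, - 92, - 80, - 39.37,-37 ,  -  7 , - 6, - 50/17,-1/3,24,26, 38,71, 97]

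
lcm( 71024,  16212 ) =1491504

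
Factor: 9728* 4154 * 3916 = 2^12*11^1*19^1*31^1*67^1* 89^1 = 158245998592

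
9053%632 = 205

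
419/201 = 2 + 17/201 = 2.08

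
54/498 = 9/83 = 0.11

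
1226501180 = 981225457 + 245275723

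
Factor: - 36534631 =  - 7^1*67^1*77899^1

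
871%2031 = 871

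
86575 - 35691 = 50884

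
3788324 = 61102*62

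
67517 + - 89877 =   -  22360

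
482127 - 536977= - 54850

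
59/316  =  59/316 = 0.19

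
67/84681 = 67/84681 = 0.00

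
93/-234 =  - 1 + 47/78 =- 0.40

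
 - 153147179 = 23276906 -176424085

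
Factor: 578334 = 2^1*3^1*113^1*853^1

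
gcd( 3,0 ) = 3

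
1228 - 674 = 554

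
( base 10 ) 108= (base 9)130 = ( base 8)154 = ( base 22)4k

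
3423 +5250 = 8673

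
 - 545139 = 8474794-9019933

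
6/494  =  3/247 = 0.01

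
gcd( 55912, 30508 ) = 116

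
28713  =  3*9571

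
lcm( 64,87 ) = 5568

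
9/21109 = 9/21109 = 0.00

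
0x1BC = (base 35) CO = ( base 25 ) HJ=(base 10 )444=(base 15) 1e9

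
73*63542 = 4638566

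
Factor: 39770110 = 2^1*5^1 * 3977011^1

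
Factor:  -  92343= -3^1*30781^1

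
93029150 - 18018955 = 75010195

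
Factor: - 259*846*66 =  - 2^2* 3^3*7^1*11^1*37^1*47^1 = - 14461524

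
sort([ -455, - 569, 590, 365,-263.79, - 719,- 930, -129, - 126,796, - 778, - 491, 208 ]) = [-930, - 778, - 719, - 569, - 491,-455 , -263.79,-129, - 126, 208, 365,590, 796] 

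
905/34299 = 905/34299 = 0.03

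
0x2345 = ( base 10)9029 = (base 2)10001101000101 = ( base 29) ala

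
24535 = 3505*7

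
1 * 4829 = 4829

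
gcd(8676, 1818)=18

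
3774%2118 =1656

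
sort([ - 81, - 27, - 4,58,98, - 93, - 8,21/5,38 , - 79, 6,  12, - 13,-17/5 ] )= [ - 93, - 81, - 79, - 27, - 13, - 8 ,- 4, - 17/5,21/5,6, 12, 38,58,98]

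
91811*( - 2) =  - 183622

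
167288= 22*7604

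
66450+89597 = 156047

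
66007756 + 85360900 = 151368656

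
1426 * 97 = 138322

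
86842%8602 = 822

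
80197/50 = 1603 + 47/50 = 1603.94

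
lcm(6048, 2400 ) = 151200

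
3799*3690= 14018310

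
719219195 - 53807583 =665411612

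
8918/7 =1274  =  1274.00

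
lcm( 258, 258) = 258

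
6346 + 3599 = 9945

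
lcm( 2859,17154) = 17154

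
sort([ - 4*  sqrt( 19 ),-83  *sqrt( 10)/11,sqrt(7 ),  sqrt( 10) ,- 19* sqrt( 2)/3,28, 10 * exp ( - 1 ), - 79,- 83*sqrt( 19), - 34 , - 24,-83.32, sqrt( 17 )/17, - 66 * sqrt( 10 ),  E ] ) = [-83*sqrt(19), - 66 * sqrt( 10), - 83.32, - 79,-34, - 24,  -  83 * sqrt( 10 )/11, - 4 *sqrt( 19), - 19*sqrt( 2 ) /3, sqrt( 17 )/17,  sqrt(7),E, sqrt( 10 ),10*exp( - 1 ),28 ]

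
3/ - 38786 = -3/38786 =- 0.00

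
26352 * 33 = 869616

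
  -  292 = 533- 825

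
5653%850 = 553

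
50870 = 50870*1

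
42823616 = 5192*8248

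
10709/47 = 227 + 40/47 = 227.85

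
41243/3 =41243/3 = 13747.67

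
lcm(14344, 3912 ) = 43032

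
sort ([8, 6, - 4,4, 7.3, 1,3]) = [-4, 1, 3, 4, 6 , 7.3, 8]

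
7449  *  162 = 1206738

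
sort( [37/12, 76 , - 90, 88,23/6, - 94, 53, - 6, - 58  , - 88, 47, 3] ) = [ - 94, - 90, - 88,-58, - 6 , 3,37/12,  23/6, 47,53,  76, 88] 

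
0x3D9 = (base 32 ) up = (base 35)s5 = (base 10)985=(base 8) 1731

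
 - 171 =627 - 798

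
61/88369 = 61/88369 =0.00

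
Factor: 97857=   3^2*83^1*131^1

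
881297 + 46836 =928133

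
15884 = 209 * 76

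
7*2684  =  18788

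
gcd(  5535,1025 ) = 205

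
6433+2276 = 8709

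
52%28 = 24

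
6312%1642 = 1386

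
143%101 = 42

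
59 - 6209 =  - 6150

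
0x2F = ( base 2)101111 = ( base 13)38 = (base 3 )1202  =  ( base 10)47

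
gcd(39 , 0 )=39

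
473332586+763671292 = 1237003878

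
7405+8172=15577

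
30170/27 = 30170/27 = 1117.41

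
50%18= 14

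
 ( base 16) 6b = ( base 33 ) 38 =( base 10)107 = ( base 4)1223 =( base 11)98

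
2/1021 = 2/1021 = 0.00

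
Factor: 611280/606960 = 283/281 = 281^( - 1 )*283^1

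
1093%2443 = 1093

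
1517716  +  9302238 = 10819954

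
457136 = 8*57142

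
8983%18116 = 8983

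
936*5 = 4680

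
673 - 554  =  119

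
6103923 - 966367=5137556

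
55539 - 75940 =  - 20401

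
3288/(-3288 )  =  -1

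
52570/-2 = -26285 + 0/1 = - 26285.00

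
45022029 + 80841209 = 125863238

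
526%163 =37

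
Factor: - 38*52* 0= 0^1 = 0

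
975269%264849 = 180722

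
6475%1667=1474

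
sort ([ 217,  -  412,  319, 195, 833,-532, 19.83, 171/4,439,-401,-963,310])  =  [ - 963, - 532, - 412, - 401,19.83 , 171/4,195, 217, 310 , 319,439,833] 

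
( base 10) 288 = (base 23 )cc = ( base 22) D2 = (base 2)100100000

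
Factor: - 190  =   - 2^1 * 5^1 * 19^1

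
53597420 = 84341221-30743801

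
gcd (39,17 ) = 1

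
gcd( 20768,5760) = 32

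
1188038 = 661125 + 526913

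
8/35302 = 4/17651 = 0.00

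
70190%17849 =16643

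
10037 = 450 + 9587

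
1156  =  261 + 895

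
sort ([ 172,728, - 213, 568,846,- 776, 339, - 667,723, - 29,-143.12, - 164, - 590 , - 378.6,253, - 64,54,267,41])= [ - 776, - 667, - 590,-378.6,-213, - 164, - 143.12,-64, - 29, 41,54,  172,  253,  267,339,568,723,  728, 846]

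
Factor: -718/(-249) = 2^1 * 3^( - 1)*83^(- 1)*359^1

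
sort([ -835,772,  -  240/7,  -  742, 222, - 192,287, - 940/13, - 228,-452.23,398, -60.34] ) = [-835, - 742, - 452.23,-228,-192 ,  -  940/13, -60.34,-240/7 , 222,287, 398,772]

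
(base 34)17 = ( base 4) 221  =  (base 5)131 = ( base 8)51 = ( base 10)41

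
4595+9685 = 14280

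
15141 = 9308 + 5833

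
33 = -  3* (-11)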